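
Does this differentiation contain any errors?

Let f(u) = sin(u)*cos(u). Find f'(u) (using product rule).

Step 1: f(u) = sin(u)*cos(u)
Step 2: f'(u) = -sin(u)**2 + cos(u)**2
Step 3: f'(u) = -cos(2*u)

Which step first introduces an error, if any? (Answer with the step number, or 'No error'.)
Step 3

Step 3 is incorrect due to a sign flip.
The step shows: -cos(2*u)
The correct value should be: cos(2*u)

Explanation: The sign of the whole expression was flipped: the term cos(2*u) was incorrectly written as -cos(2*u)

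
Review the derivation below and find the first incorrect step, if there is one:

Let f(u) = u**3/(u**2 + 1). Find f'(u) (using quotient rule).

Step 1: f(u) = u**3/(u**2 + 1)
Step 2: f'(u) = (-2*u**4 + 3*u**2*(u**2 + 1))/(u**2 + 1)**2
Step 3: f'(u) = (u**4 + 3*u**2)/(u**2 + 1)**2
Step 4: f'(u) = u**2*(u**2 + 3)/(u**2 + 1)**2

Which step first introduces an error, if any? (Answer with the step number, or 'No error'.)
No error

All steps in this derivation are correct.
The final answer f'(u) = u**2*(u**2 + 3)/(u**2 + 1)**2 is valid.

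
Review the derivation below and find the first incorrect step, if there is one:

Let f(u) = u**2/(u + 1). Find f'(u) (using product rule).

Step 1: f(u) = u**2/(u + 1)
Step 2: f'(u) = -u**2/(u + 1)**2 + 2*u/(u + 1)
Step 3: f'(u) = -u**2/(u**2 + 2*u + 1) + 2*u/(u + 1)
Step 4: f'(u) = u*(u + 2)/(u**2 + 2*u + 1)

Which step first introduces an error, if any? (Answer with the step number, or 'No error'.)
No error

All steps in this derivation are correct.
The final answer f'(u) = u*(u + 2)/(u**2 + 2*u + 1) is valid.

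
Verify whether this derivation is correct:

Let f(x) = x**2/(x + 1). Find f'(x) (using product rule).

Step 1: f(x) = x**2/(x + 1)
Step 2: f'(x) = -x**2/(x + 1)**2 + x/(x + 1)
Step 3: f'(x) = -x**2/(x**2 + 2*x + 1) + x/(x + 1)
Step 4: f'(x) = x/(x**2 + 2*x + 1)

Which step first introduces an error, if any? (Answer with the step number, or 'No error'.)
Step 2

Step 2 is incorrect due to a wrong coefficient.
The step shows: -x**2/(x + 1)**2 + x/(x + 1)
The correct value should be: -x**2/(x + 1)**2 + 2*x/(x + 1)

Explanation: The coefficient 2 was incorrectly written as 1: the term 2*x/(x + 1) was incorrectly written as x/(x + 1)
The later steps are derived from this incorrect expression, so the error originates in Step 2.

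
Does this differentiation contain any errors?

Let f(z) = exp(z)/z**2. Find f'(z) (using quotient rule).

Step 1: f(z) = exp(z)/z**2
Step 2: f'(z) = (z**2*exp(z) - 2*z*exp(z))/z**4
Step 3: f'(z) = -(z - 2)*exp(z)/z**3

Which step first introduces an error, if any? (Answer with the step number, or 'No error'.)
Step 3

Step 3 is incorrect due to a sign flip.
The step shows: -(z - 2)*exp(z)/z**3
The correct value should be: (z - 2)*exp(z)/z**3

Explanation: The sign of the whole expression was flipped: the term (z - 2)*exp(z)/z**3 was incorrectly written as -(z - 2)*exp(z)/z**3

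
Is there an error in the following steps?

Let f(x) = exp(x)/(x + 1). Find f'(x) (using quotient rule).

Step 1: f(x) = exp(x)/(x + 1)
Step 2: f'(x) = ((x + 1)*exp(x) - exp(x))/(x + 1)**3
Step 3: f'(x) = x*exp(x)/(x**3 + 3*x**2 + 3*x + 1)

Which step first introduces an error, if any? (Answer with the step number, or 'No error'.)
Step 2

Step 2 is incorrect due to a wrong exponent.
The step shows: ((x + 1)*exp(x) - exp(x))/(x + 1)**3
The correct value should be: ((x + 1)*exp(x) - exp(x))/(x + 1)**2

Explanation: The exponent -2 on x + 1 was incorrectly written as -3: the term ((x + 1)*exp(x) - exp(x))/(x + 1)**2 was incorrectly written as ((x + 1)*exp(x) - exp(x))/(x + 1)**3
The later steps are derived from this incorrect expression, so the error originates in Step 2.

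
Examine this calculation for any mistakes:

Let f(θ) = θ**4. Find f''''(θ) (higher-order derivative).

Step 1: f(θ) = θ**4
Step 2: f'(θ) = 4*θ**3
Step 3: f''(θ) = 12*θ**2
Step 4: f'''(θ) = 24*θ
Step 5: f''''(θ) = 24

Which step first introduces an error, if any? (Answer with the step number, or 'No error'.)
No error

All steps in this derivation are correct.
The final answer f''''(θ) = 24 is valid.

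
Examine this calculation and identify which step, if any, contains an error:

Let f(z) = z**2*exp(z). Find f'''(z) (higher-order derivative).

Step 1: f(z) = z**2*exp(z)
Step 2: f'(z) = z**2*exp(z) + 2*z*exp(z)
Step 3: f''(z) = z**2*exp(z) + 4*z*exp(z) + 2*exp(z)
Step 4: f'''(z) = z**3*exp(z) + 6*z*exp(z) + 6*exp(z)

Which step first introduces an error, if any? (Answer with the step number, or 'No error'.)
Step 4

Step 4 is incorrect due to a wrong exponent.
The step shows: z**3*exp(z) + 6*z*exp(z) + 6*exp(z)
The correct value should be: z**2*exp(z) + 6*z*exp(z) + 6*exp(z)

Explanation: The exponent 2 on z was incorrectly written as 3: the term z**2*exp(z) was incorrectly written as z**3*exp(z)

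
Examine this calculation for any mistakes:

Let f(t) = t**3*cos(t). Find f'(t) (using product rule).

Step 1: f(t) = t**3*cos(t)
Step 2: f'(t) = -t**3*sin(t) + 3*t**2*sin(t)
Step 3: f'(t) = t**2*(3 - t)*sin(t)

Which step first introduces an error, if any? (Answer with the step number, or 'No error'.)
Step 2

Step 2 is incorrect due to a wrong trig function.
The step shows: -t**3*sin(t) + 3*t**2*sin(t)
The correct value should be: -t**3*sin(t) + 3*t**2*cos(t)

Explanation: cos(t) was incorrectly written as sin(t): the term 3*t**2*cos(t) was incorrectly written as 3*t**2*sin(t)
The later steps are derived from this incorrect expression, so the error originates in Step 2.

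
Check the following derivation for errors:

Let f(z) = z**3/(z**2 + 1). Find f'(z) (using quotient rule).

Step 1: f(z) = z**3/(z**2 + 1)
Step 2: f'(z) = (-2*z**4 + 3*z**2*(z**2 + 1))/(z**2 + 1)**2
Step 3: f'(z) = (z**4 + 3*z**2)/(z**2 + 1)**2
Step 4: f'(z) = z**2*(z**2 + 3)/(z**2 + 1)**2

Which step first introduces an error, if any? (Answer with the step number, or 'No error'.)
No error

All steps in this derivation are correct.
The final answer f'(z) = z**2*(z**2 + 3)/(z**2 + 1)**2 is valid.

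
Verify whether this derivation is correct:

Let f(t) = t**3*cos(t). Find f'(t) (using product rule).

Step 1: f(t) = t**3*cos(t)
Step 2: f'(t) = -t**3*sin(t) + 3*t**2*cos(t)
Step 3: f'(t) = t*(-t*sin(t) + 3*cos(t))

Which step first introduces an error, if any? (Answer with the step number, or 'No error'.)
Step 3

Step 3 is incorrect due to a wrong exponent.
The step shows: t*(-t*sin(t) + 3*cos(t))
The correct value should be: t**2*(-t*sin(t) + 3*cos(t))

Explanation: The exponent 2 on t was incorrectly written as 1: the term t**2*(-t*sin(t) + 3*cos(t)) was incorrectly written as t*(-t*sin(t) + 3*cos(t))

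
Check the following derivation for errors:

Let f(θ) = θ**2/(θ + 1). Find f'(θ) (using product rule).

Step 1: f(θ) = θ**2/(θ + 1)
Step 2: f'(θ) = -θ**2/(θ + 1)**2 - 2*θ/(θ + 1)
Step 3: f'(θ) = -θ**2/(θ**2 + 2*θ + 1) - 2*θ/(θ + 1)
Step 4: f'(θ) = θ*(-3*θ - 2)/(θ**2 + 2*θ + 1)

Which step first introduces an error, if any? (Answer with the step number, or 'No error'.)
Step 2

Step 2 is incorrect due to a sign flip.
The step shows: -θ**2/(θ + 1)**2 - 2*θ/(θ + 1)
The correct value should be: -θ**2/(θ + 1)**2 + 2*θ/(θ + 1)

Explanation: The sign of one term was flipped: the term 2*θ/(θ + 1) was incorrectly written as -2*θ/(θ + 1)
The later steps are derived from this incorrect expression, so the error originates in Step 2.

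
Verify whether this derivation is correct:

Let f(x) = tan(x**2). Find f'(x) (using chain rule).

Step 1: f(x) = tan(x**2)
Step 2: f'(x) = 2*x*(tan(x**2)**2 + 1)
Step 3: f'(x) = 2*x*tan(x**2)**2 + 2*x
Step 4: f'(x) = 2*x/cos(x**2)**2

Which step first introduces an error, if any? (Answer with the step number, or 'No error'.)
No error

All steps in this derivation are correct.
The final answer f'(x) = 2*x/cos(x**2)**2 is valid.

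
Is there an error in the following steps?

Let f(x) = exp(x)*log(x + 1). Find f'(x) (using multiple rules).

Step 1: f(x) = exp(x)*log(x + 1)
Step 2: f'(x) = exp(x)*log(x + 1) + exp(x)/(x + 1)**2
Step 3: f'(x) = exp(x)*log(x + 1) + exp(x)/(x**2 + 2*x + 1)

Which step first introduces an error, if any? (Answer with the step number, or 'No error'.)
Step 2

Step 2 is incorrect due to a wrong exponent.
The step shows: exp(x)*log(x + 1) + exp(x)/(x + 1)**2
The correct value should be: exp(x)*log(x + 1) + exp(x)/(x + 1)

Explanation: The exponent -1 on x + 1 was incorrectly written as -2: the term exp(x)/(x + 1) was incorrectly written as exp(x)/(x + 1)**2
The later steps are derived from this incorrect expression, so the error originates in Step 2.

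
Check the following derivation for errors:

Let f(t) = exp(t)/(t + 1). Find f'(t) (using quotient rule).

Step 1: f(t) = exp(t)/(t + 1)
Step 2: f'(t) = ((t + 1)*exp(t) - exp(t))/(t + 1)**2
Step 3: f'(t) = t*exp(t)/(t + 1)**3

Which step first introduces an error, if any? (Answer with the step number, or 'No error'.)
Step 3

Step 3 is incorrect due to a wrong exponent.
The step shows: t*exp(t)/(t + 1)**3
The correct value should be: t*exp(t)/(t + 1)**2

Explanation: The exponent -2 on t + 1 was incorrectly written as -3: the term t*exp(t)/(t + 1)**2 was incorrectly written as t*exp(t)/(t + 1)**3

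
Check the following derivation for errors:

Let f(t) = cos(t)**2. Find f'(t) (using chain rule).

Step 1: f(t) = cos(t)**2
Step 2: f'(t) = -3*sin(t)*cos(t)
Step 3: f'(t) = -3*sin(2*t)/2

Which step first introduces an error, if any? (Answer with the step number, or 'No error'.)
Step 2

Step 2 is incorrect due to a wrong coefficient.
The step shows: -3*sin(t)*cos(t)
The correct value should be: -2*sin(t)*cos(t)

Explanation: The coefficient -2 was incorrectly written as -3: the term -2*sin(t)*cos(t) was incorrectly written as -3*sin(t)*cos(t)
The later steps are derived from this incorrect expression, so the error originates in Step 2.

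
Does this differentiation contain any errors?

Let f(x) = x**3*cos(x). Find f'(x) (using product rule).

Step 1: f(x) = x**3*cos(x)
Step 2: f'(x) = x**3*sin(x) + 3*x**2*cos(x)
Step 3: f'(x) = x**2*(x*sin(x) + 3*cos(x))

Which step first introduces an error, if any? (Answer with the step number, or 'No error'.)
Step 2

Step 2 is incorrect due to a sign flip.
The step shows: x**3*sin(x) + 3*x**2*cos(x)
The correct value should be: -x**3*sin(x) + 3*x**2*cos(x)

Explanation: The sign of one term was flipped: the term -x**3*sin(x) was incorrectly written as x**3*sin(x)
The later steps are derived from this incorrect expression, so the error originates in Step 2.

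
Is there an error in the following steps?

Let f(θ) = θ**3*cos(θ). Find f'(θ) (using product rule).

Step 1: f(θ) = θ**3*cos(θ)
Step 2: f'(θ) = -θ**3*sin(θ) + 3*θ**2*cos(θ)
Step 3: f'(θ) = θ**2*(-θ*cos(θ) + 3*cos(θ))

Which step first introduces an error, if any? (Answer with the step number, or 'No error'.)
Step 3

Step 3 is incorrect due to a wrong trig function.
The step shows: θ**2*(-θ*cos(θ) + 3*cos(θ))
The correct value should be: θ**2*(-θ*sin(θ) + 3*cos(θ))

Explanation: sin(θ) was incorrectly written as cos(θ): the term θ**2*(-θ*sin(θ) + 3*cos(θ)) was incorrectly written as θ**2*(-θ*cos(θ) + 3*cos(θ))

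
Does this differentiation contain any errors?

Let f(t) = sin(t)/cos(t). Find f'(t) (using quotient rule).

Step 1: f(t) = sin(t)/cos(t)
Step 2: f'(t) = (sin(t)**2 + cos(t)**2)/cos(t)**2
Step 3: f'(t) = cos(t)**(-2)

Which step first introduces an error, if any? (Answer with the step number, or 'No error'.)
No error

All steps in this derivation are correct.
The final answer f'(t) = cos(t)**(-2) is valid.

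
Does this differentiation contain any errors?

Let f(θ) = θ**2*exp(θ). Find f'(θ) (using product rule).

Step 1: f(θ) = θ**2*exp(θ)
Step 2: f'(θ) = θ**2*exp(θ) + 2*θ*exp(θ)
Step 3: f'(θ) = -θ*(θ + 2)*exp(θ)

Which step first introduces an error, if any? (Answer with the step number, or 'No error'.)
Step 3

Step 3 is incorrect due to a sign flip.
The step shows: -θ*(θ + 2)*exp(θ)
The correct value should be: θ*(θ + 2)*exp(θ)

Explanation: The sign of the whole expression was flipped: the term θ*(θ + 2)*exp(θ) was incorrectly written as -θ*(θ + 2)*exp(θ)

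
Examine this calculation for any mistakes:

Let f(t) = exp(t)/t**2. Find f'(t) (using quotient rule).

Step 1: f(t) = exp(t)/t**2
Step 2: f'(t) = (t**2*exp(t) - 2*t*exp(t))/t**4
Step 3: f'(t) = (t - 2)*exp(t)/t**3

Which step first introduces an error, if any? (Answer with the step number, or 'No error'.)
No error

All steps in this derivation are correct.
The final answer f'(t) = (t - 2)*exp(t)/t**3 is valid.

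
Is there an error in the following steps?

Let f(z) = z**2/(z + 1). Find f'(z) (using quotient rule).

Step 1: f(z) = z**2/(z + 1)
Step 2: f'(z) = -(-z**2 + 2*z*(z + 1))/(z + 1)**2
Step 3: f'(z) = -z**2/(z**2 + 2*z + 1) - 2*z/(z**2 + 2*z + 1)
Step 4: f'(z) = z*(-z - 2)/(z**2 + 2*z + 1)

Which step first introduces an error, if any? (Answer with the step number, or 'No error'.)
Step 2

Step 2 is incorrect due to a sign flip.
The step shows: -(-z**2 + 2*z*(z + 1))/(z + 1)**2
The correct value should be: (-z**2 + 2*z*(z + 1))/(z + 1)**2

Explanation: The sign of the whole expression was flipped: the term (-z**2 + 2*z*(z + 1))/(z + 1)**2 was incorrectly written as -(-z**2 + 2*z*(z + 1))/(z + 1)**2
The later steps are derived from this incorrect expression, so the error originates in Step 2.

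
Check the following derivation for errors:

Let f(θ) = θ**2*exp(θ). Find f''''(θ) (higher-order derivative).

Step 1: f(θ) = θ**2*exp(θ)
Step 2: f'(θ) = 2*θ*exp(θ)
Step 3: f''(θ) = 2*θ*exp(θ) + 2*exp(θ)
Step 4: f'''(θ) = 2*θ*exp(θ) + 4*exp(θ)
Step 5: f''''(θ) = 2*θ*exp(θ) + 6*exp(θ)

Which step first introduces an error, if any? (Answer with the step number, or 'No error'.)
Step 2

Step 2 is incorrect due to a dropped term.
The step shows: 2*θ*exp(θ)
The correct value should be: θ**2*exp(θ) + 2*θ*exp(θ)

Explanation: A term was dropped: the term θ**2*exp(θ) was incorrectly omitted
The later steps are derived from this incorrect expression, so the error originates in Step 2.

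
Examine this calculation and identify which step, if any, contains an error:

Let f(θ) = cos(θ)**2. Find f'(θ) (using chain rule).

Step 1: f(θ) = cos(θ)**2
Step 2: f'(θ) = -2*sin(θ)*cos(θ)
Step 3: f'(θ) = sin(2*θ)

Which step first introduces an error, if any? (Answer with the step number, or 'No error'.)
Step 3

Step 3 is incorrect due to a sign flip.
The step shows: sin(2*θ)
The correct value should be: -sin(2*θ)

Explanation: The sign of the whole expression was flipped: the term -sin(2*θ) was incorrectly written as sin(2*θ)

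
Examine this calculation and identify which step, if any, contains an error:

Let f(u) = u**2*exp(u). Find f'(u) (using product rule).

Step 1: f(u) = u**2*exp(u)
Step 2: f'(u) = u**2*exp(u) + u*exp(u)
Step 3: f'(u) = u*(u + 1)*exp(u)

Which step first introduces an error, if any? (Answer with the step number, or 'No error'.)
Step 2

Step 2 is incorrect due to a wrong coefficient.
The step shows: u**2*exp(u) + u*exp(u)
The correct value should be: u**2*exp(u) + 2*u*exp(u)

Explanation: The coefficient 2 was incorrectly written as 1: the term 2*u*exp(u) was incorrectly written as u*exp(u)
The later steps are derived from this incorrect expression, so the error originates in Step 2.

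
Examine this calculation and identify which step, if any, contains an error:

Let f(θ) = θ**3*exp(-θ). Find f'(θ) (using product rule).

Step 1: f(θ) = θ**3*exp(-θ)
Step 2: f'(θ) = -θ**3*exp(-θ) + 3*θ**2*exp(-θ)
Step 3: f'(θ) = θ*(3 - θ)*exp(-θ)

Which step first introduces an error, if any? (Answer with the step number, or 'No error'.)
Step 3

Step 3 is incorrect due to a wrong exponent.
The step shows: θ*(3 - θ)*exp(-θ)
The correct value should be: θ**2*(3 - θ)*exp(-θ)

Explanation: The exponent 2 on θ was incorrectly written as 1: the term θ**2*(3 - θ)*exp(-θ) was incorrectly written as θ*(3 - θ)*exp(-θ)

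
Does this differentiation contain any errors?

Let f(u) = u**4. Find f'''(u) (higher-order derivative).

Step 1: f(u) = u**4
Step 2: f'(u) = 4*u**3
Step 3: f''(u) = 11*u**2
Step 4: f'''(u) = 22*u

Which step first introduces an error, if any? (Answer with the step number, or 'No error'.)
Step 3

Step 3 is incorrect due to a wrong coefficient.
The step shows: 11*u**2
The correct value should be: 12*u**2

Explanation: The coefficient 12 was incorrectly written as 11: the term 12*u**2 was incorrectly written as 11*u**2
The later steps are derived from this incorrect expression, so the error originates in Step 3.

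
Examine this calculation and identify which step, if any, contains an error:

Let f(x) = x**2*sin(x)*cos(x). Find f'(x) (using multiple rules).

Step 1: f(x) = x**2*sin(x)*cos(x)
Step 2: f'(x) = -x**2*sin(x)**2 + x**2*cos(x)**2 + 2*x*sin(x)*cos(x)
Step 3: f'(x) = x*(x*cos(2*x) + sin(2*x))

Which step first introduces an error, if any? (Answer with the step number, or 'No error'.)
No error

All steps in this derivation are correct.
The final answer f'(x) = x*(x*cos(2*x) + sin(2*x)) is valid.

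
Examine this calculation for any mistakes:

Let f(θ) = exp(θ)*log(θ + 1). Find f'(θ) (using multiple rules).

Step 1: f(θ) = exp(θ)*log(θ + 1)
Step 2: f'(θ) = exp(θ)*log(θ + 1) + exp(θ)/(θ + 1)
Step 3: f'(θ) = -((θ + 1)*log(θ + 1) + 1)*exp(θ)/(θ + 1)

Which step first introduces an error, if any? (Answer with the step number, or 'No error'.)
Step 3

Step 3 is incorrect due to a sign flip.
The step shows: -((θ + 1)*log(θ + 1) + 1)*exp(θ)/(θ + 1)
The correct value should be: ((θ + 1)*log(θ + 1) + 1)*exp(θ)/(θ + 1)

Explanation: The sign of the whole expression was flipped: the term ((θ + 1)*log(θ + 1) + 1)*exp(θ)/(θ + 1) was incorrectly written as -((θ + 1)*log(θ + 1) + 1)*exp(θ)/(θ + 1)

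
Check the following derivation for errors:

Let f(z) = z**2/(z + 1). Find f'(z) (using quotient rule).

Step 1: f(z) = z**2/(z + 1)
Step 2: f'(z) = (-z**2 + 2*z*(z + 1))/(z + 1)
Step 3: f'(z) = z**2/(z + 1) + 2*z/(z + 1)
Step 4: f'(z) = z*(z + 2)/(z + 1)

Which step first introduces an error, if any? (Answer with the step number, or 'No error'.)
Step 2

Step 2 is incorrect due to a wrong exponent.
The step shows: (-z**2 + 2*z*(z + 1))/(z + 1)
The correct value should be: (-z**2 + 2*z*(z + 1))/(z + 1)**2

Explanation: The exponent -2 on z + 1 was incorrectly written as -1: the term (-z**2 + 2*z*(z + 1))/(z + 1)**2 was incorrectly written as (-z**2 + 2*z*(z + 1))/(z + 1)
The later steps are derived from this incorrect expression, so the error originates in Step 2.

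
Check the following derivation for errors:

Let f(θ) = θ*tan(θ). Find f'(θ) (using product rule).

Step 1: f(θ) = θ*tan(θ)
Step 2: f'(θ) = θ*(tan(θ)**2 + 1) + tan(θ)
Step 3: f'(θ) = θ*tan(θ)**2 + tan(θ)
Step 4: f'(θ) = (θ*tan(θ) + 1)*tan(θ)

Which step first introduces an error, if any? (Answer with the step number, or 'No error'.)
Step 3

Step 3 is incorrect due to a dropped term.
The step shows: θ*tan(θ)**2 + tan(θ)
The correct value should be: θ*tan(θ)**2 + θ + tan(θ)

Explanation: A term was dropped: the term θ was incorrectly omitted
The later steps are derived from this incorrect expression, so the error originates in Step 3.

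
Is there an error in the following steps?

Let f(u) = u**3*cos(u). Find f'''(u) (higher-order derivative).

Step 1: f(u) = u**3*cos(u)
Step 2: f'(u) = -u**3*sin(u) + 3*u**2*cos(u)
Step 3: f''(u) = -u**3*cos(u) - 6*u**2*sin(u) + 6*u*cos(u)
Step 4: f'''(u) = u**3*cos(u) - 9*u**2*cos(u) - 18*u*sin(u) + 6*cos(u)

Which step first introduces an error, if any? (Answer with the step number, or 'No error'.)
Step 4

Step 4 is incorrect due to a wrong trig function.
The step shows: u**3*cos(u) - 9*u**2*cos(u) - 18*u*sin(u) + 6*cos(u)
The correct value should be: u**3*sin(u) - 9*u**2*cos(u) - 18*u*sin(u) + 6*cos(u)

Explanation: sin(u) was incorrectly written as cos(u): the term u**3*sin(u) was incorrectly written as u**3*cos(u)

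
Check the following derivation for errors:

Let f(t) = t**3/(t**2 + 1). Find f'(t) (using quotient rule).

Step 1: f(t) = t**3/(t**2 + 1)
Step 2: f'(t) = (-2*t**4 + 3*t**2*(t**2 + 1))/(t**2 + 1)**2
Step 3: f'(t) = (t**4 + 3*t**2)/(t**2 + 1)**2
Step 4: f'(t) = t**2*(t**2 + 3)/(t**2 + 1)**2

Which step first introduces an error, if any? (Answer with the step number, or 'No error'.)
No error

All steps in this derivation are correct.
The final answer f'(t) = t**2*(t**2 + 3)/(t**2 + 1)**2 is valid.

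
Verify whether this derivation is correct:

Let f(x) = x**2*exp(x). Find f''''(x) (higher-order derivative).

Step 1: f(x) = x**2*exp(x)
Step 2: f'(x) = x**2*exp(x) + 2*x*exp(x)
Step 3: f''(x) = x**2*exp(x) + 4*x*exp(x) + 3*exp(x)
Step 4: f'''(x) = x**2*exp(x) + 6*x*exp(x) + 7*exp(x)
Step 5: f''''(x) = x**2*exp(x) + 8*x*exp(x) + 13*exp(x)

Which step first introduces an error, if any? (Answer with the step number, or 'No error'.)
Step 3

Step 3 is incorrect due to a wrong coefficient.
The step shows: x**2*exp(x) + 4*x*exp(x) + 3*exp(x)
The correct value should be: x**2*exp(x) + 4*x*exp(x) + 2*exp(x)

Explanation: The coefficient 2 was incorrectly written as 3: the term 2*exp(x) was incorrectly written as 3*exp(x)
The later steps are derived from this incorrect expression, so the error originates in Step 3.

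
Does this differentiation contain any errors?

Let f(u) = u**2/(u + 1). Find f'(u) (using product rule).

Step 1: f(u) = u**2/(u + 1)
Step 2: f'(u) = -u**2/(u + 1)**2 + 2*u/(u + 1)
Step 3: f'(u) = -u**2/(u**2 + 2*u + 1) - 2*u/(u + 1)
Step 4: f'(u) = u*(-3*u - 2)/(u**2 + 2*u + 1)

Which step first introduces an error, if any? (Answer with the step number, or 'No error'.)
Step 3

Step 3 is incorrect due to a sign flip.
The step shows: -u**2/(u**2 + 2*u + 1) - 2*u/(u + 1)
The correct value should be: -u**2/(u**2 + 2*u + 1) + 2*u/(u + 1)

Explanation: The sign of one term was flipped: the term 2*u/(u + 1) was incorrectly written as -2*u/(u + 1)
The later steps are derived from this incorrect expression, so the error originates in Step 3.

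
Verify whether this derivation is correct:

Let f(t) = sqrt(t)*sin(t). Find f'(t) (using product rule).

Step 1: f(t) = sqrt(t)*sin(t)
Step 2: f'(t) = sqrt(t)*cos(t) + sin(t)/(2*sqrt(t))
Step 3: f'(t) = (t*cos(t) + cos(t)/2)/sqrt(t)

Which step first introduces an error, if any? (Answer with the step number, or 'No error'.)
Step 3

Step 3 is incorrect due to a wrong trig function.
The step shows: (t*cos(t) + cos(t)/2)/sqrt(t)
The correct value should be: (t*cos(t) + sin(t)/2)/sqrt(t)

Explanation: sin(t) was incorrectly written as cos(t): the term (t*cos(t) + sin(t)/2)/sqrt(t) was incorrectly written as (t*cos(t) + cos(t)/2)/sqrt(t)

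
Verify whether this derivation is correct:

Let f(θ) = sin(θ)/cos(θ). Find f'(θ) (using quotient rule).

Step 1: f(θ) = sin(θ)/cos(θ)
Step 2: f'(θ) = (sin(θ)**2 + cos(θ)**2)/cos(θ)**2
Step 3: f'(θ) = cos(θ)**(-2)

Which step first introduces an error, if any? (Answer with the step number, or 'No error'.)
No error

All steps in this derivation are correct.
The final answer f'(θ) = cos(θ)**(-2) is valid.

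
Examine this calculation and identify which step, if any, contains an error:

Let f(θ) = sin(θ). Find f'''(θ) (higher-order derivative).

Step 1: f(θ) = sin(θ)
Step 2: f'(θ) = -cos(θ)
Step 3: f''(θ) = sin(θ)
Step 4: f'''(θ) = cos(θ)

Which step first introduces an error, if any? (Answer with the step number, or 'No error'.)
Step 2

Step 2 is incorrect due to a sign flip.
The step shows: -cos(θ)
The correct value should be: cos(θ)

Explanation: The sign of the whole expression was flipped: the term cos(θ) was incorrectly written as -cos(θ)
The later steps are derived from this incorrect expression, so the error originates in Step 2.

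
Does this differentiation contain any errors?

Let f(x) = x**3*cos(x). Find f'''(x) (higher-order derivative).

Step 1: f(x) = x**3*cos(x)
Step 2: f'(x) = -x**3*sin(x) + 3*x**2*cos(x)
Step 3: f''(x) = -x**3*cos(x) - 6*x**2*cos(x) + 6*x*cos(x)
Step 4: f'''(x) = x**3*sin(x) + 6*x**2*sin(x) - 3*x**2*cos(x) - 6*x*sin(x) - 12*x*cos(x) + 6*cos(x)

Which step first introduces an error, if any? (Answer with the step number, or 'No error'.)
Step 3

Step 3 is incorrect due to a wrong trig function.
The step shows: -x**3*cos(x) - 6*x**2*cos(x) + 6*x*cos(x)
The correct value should be: -x**3*cos(x) - 6*x**2*sin(x) + 6*x*cos(x)

Explanation: sin(x) was incorrectly written as cos(x): the term -6*x**2*sin(x) was incorrectly written as -6*x**2*cos(x)
The later steps are derived from this incorrect expression, so the error originates in Step 3.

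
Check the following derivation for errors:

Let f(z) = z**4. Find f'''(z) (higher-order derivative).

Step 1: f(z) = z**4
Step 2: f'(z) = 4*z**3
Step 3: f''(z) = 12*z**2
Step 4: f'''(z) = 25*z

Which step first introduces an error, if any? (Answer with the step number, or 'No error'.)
Step 4

Step 4 is incorrect due to a wrong coefficient.
The step shows: 25*z
The correct value should be: 24*z

Explanation: The coefficient 24 was incorrectly written as 25: the term 24*z was incorrectly written as 25*z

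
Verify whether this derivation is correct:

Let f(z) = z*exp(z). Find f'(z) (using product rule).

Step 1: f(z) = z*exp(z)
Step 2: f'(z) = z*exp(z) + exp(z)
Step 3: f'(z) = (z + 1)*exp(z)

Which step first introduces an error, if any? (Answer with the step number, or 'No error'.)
No error

All steps in this derivation are correct.
The final answer f'(z) = (z + 1)*exp(z) is valid.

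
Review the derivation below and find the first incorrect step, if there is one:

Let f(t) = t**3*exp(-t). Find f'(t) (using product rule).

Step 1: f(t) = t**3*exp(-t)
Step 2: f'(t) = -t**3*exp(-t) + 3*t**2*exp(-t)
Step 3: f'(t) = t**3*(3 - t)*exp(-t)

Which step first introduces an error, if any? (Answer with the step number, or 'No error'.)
Step 3

Step 3 is incorrect due to a wrong exponent.
The step shows: t**3*(3 - t)*exp(-t)
The correct value should be: t**2*(3 - t)*exp(-t)

Explanation: The exponent 2 on t was incorrectly written as 3: the term t**2*(3 - t)*exp(-t) was incorrectly written as t**3*(3 - t)*exp(-t)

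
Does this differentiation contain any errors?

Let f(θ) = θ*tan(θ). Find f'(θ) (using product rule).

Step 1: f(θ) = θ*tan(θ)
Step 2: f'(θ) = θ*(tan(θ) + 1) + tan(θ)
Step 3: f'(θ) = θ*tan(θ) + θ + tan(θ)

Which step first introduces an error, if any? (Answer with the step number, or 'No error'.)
Step 2

Step 2 is incorrect due to a wrong exponent.
The step shows: θ*(tan(θ) + 1) + tan(θ)
The correct value should be: θ*(tan(θ)**2 + 1) + tan(θ)

Explanation: The exponent 2 on tan(θ) was incorrectly written as 1: the term θ*(tan(θ)**2 + 1) was incorrectly written as θ*(tan(θ) + 1)
The later steps are derived from this incorrect expression, so the error originates in Step 2.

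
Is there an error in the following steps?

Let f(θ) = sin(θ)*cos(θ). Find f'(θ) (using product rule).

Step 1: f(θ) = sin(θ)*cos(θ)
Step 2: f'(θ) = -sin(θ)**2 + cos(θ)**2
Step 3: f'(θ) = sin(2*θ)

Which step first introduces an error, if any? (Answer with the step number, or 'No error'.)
Step 3

Step 3 is incorrect due to a wrong trig function.
The step shows: sin(2*θ)
The correct value should be: cos(2*θ)

Explanation: cos(2*θ) was incorrectly written as sin(2*θ): the term cos(2*θ) was incorrectly written as sin(2*θ)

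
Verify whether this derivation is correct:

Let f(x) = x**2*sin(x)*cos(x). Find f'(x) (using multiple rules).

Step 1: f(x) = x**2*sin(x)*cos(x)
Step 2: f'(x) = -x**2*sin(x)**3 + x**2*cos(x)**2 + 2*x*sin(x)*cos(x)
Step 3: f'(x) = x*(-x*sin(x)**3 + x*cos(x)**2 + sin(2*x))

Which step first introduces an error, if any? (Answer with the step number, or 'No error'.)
Step 2

Step 2 is incorrect due to a wrong exponent.
The step shows: -x**2*sin(x)**3 + x**2*cos(x)**2 + 2*x*sin(x)*cos(x)
The correct value should be: -x**2*sin(x)**2 + x**2*cos(x)**2 + 2*x*sin(x)*cos(x)

Explanation: The exponent 2 on sin(x) was incorrectly written as 3: the term -x**2*sin(x)**2 was incorrectly written as -x**2*sin(x)**3
The later steps are derived from this incorrect expression, so the error originates in Step 2.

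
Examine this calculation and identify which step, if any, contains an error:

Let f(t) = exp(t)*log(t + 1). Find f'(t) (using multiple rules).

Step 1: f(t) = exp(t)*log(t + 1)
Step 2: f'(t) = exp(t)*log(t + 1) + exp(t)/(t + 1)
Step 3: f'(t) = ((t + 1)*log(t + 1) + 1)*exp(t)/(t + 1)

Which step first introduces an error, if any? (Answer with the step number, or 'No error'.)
No error

All steps in this derivation are correct.
The final answer f'(t) = ((t + 1)*log(t + 1) + 1)*exp(t)/(t + 1) is valid.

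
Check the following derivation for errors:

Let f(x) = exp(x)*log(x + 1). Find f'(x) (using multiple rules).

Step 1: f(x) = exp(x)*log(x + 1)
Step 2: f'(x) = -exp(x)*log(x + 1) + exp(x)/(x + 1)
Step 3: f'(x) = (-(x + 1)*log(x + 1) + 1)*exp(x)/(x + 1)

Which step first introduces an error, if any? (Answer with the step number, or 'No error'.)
Step 2

Step 2 is incorrect due to a sign flip.
The step shows: -exp(x)*log(x + 1) + exp(x)/(x + 1)
The correct value should be: exp(x)*log(x + 1) + exp(x)/(x + 1)

Explanation: The sign of one term was flipped: the term exp(x)*log(x + 1) was incorrectly written as -exp(x)*log(x + 1)
The later steps are derived from this incorrect expression, so the error originates in Step 2.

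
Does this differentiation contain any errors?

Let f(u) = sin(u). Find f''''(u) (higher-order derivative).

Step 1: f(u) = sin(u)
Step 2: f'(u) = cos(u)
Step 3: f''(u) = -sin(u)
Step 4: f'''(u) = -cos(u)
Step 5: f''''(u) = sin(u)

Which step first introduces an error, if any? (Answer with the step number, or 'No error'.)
No error

All steps in this derivation are correct.
The final answer f''''(u) = sin(u) is valid.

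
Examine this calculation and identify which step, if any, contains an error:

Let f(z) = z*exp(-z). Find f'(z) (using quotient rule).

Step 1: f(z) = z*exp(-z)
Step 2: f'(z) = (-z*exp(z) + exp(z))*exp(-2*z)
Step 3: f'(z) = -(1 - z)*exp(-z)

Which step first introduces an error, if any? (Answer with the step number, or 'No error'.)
Step 3

Step 3 is incorrect due to a sign flip.
The step shows: -(1 - z)*exp(-z)
The correct value should be: (1 - z)*exp(-z)

Explanation: The sign of the whole expression was flipped: the term (1 - z)*exp(-z) was incorrectly written as -(1 - z)*exp(-z)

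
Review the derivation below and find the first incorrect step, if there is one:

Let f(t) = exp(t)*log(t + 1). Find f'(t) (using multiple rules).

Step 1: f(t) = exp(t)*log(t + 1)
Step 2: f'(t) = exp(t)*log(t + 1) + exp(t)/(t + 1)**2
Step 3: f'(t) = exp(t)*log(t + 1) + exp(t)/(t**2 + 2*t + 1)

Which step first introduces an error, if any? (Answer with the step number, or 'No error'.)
Step 2

Step 2 is incorrect due to a wrong exponent.
The step shows: exp(t)*log(t + 1) + exp(t)/(t + 1)**2
The correct value should be: exp(t)*log(t + 1) + exp(t)/(t + 1)

Explanation: The exponent -1 on t + 1 was incorrectly written as -2: the term exp(t)/(t + 1) was incorrectly written as exp(t)/(t + 1)**2
The later steps are derived from this incorrect expression, so the error originates in Step 2.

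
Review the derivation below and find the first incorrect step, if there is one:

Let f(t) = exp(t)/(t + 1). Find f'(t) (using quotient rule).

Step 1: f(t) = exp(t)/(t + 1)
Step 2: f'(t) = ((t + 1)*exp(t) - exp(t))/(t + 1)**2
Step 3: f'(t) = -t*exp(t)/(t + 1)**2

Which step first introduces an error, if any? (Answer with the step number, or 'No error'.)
Step 3

Step 3 is incorrect due to a sign flip.
The step shows: -t*exp(t)/(t + 1)**2
The correct value should be: t*exp(t)/(t + 1)**2

Explanation: The sign of the whole expression was flipped: the term t*exp(t)/(t + 1)**2 was incorrectly written as -t*exp(t)/(t + 1)**2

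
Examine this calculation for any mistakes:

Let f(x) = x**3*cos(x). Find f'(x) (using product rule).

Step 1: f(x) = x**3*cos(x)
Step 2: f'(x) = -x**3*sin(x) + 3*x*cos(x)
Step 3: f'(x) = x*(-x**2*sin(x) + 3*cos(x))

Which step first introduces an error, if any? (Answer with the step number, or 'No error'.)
Step 2

Step 2 is incorrect due to a wrong exponent.
The step shows: -x**3*sin(x) + 3*x*cos(x)
The correct value should be: -x**3*sin(x) + 3*x**2*cos(x)

Explanation: The exponent 2 on x was incorrectly written as 1: the term 3*x**2*cos(x) was incorrectly written as 3*x*cos(x)
The later steps are derived from this incorrect expression, so the error originates in Step 2.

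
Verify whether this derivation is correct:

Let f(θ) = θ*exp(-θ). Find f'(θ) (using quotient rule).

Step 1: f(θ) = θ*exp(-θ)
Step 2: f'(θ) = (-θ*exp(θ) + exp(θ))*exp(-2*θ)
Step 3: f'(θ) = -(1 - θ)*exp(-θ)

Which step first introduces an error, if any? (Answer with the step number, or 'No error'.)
Step 3

Step 3 is incorrect due to a sign flip.
The step shows: -(1 - θ)*exp(-θ)
The correct value should be: (1 - θ)*exp(-θ)

Explanation: The sign of the whole expression was flipped: the term (1 - θ)*exp(-θ) was incorrectly written as -(1 - θ)*exp(-θ)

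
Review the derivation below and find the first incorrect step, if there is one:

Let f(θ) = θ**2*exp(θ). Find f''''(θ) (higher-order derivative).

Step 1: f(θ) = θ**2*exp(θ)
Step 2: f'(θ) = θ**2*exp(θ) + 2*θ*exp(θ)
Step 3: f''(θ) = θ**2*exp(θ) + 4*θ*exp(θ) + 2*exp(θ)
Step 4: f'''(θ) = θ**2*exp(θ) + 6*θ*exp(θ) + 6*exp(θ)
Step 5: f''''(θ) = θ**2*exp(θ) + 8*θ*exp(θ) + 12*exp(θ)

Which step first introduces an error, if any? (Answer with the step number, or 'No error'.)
No error

All steps in this derivation are correct.
The final answer f''''(θ) = θ**2*exp(θ) + 8*θ*exp(θ) + 12*exp(θ) is valid.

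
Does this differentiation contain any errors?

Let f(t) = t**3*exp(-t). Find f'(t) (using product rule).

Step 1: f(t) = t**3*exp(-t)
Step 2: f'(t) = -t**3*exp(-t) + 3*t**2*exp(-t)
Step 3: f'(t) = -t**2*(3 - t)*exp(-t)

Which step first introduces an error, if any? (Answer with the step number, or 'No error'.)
Step 3

Step 3 is incorrect due to a sign flip.
The step shows: -t**2*(3 - t)*exp(-t)
The correct value should be: t**2*(3 - t)*exp(-t)

Explanation: The sign of the whole expression was flipped: the term t**2*(3 - t)*exp(-t) was incorrectly written as -t**2*(3 - t)*exp(-t)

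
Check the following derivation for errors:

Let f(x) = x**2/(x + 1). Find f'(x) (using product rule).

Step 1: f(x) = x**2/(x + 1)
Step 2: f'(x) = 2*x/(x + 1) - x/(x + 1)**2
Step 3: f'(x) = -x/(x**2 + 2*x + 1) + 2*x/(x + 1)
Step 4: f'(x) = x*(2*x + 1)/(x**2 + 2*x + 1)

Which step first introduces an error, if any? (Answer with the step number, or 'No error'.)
Step 2

Step 2 is incorrect due to a wrong exponent.
The step shows: 2*x/(x + 1) - x/(x + 1)**2
The correct value should be: -x**2/(x + 1)**2 + 2*x/(x + 1)

Explanation: The exponent 2 on x was incorrectly written as 1: the term -x**2/(x + 1)**2 was incorrectly written as -x/(x + 1)**2
The later steps are derived from this incorrect expression, so the error originates in Step 2.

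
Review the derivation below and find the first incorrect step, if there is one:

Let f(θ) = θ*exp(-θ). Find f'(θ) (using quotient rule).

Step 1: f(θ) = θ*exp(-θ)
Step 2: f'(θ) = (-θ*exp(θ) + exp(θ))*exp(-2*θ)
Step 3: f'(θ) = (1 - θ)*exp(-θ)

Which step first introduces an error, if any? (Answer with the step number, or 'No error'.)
No error

All steps in this derivation are correct.
The final answer f'(θ) = (1 - θ)*exp(-θ) is valid.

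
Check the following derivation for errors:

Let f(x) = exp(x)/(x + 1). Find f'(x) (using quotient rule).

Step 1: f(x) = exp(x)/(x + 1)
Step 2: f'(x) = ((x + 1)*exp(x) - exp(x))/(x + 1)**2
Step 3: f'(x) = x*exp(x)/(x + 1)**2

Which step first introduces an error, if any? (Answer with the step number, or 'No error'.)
No error

All steps in this derivation are correct.
The final answer f'(x) = x*exp(x)/(x + 1)**2 is valid.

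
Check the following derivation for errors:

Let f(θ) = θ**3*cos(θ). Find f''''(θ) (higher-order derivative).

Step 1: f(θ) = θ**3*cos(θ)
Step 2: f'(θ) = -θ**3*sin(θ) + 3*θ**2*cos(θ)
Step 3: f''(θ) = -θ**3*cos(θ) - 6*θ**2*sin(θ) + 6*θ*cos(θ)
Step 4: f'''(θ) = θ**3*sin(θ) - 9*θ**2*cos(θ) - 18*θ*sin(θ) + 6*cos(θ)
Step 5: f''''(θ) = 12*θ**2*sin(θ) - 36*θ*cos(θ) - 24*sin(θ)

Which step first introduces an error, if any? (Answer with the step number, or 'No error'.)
Step 5

Step 5 is incorrect due to a dropped term.
The step shows: 12*θ**2*sin(θ) - 36*θ*cos(θ) - 24*sin(θ)
The correct value should be: θ**3*cos(θ) + 12*θ**2*sin(θ) - 36*θ*cos(θ) - 24*sin(θ)

Explanation: A term was dropped: the term θ**3*cos(θ) was incorrectly omitted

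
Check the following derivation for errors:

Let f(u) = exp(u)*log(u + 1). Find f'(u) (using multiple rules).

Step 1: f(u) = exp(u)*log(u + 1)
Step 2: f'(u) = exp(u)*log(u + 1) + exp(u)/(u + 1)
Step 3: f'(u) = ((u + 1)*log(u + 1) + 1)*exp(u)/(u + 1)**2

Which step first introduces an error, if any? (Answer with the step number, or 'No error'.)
Step 3

Step 3 is incorrect due to a wrong exponent.
The step shows: ((u + 1)*log(u + 1) + 1)*exp(u)/(u + 1)**2
The correct value should be: ((u + 1)*log(u + 1) + 1)*exp(u)/(u + 1)

Explanation: The exponent -1 on u + 1 was incorrectly written as -2: the term ((u + 1)*log(u + 1) + 1)*exp(u)/(u + 1) was incorrectly written as ((u + 1)*log(u + 1) + 1)*exp(u)/(u + 1)**2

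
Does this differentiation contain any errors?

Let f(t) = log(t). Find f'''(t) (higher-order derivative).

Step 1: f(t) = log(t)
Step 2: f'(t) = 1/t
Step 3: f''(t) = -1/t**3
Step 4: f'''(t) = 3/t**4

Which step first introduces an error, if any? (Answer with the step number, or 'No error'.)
Step 3

Step 3 is incorrect due to a wrong exponent.
The step shows: -1/t**3
The correct value should be: -1/t**2

Explanation: The exponent -2 on t was incorrectly written as -3: the term -1/t**2 was incorrectly written as -1/t**3
The later steps are derived from this incorrect expression, so the error originates in Step 3.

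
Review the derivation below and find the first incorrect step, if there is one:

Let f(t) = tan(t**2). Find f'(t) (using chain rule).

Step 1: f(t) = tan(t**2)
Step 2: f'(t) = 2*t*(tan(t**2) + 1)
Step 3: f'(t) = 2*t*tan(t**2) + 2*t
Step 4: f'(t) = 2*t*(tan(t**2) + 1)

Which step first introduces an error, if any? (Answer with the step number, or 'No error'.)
Step 2

Step 2 is incorrect due to a wrong exponent.
The step shows: 2*t*(tan(t**2) + 1)
The correct value should be: 2*t*(tan(t**2)**2 + 1)

Explanation: The exponent 2 on tan(t**2) was incorrectly written as 1: the term 2*t*(tan(t**2)**2 + 1) was incorrectly written as 2*t*(tan(t**2) + 1)
The later steps are derived from this incorrect expression, so the error originates in Step 2.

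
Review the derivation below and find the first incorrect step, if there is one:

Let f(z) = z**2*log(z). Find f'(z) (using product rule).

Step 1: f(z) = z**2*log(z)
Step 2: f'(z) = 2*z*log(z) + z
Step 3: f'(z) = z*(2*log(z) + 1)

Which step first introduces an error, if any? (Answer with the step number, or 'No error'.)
No error

All steps in this derivation are correct.
The final answer f'(z) = z*(2*log(z) + 1) is valid.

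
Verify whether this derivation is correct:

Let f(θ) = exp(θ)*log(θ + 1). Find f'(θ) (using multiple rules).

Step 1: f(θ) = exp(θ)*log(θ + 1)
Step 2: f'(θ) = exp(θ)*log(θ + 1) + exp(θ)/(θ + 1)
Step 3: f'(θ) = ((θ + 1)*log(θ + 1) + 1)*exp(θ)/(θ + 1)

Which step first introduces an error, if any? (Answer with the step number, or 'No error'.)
No error

All steps in this derivation are correct.
The final answer f'(θ) = ((θ + 1)*log(θ + 1) + 1)*exp(θ)/(θ + 1) is valid.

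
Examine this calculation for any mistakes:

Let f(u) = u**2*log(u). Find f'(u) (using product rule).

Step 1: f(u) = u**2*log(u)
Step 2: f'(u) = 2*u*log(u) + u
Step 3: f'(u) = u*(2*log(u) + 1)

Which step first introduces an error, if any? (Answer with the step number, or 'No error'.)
No error

All steps in this derivation are correct.
The final answer f'(u) = u*(2*log(u) + 1) is valid.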